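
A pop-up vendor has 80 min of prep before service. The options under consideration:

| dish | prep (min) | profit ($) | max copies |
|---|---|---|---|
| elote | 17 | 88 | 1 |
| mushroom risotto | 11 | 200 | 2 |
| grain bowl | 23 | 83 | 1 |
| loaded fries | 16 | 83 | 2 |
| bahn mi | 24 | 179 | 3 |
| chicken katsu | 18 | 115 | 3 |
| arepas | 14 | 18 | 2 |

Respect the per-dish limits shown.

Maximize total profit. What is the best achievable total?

777

Density check — mushroom risotto 18.18, bahn mi 7.46, chicken katsu 6.39, loaded fries 5.19 are the best per min.
Filling by ratio: 2×mushroom risotto + 2×bahn mi for 758, with 10 min left unused.
Dropping bahn mi frees 24 min; slotting in loaded fries + chicken katsu (34 min) lifts the total to 777 at 80 min.
Nothing else within 80 min beats 777.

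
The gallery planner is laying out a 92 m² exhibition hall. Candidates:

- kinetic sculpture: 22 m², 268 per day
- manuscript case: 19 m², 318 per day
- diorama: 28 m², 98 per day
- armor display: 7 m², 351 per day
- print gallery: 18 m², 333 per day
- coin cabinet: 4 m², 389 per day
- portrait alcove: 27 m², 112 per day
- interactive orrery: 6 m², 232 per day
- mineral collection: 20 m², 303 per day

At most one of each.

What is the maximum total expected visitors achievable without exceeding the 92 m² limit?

1962

The ratio heuristic lands on manuscript case + armor display + print gallery + coin cabinet + interactive orrery + mineral collection (1926) but leaves 18 m² idle.
Dropping interactive orrery frees 6 m²; slotting in kinetic sculpture (22 m²) lifts the total to 1962 at 90 m².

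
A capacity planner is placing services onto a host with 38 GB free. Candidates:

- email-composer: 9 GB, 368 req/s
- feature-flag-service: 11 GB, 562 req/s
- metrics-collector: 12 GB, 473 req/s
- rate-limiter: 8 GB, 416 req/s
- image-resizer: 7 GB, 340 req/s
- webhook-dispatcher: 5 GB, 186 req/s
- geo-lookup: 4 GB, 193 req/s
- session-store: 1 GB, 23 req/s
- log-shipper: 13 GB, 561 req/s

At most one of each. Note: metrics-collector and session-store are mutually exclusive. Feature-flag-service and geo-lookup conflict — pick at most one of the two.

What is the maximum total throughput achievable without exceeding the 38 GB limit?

By throughput per GB: rate-limiter 52.00, feature-flag-service 51.09, image-resizer 48.57, geo-lookup 48.25 lead.
Taking feature-flag-service + metrics-collector + rate-limiter + image-resizer: 38 GB used, 1791 in throughput.

1791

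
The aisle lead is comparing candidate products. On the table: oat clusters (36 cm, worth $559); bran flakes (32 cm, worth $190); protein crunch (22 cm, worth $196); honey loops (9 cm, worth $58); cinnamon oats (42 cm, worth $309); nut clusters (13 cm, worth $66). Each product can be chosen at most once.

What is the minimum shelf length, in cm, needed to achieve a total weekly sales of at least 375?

36

Need the lightest bundle worth ≥ 375.
oat clusters reaches 559 using 36 cm.
No combination under 36 cm hits 375.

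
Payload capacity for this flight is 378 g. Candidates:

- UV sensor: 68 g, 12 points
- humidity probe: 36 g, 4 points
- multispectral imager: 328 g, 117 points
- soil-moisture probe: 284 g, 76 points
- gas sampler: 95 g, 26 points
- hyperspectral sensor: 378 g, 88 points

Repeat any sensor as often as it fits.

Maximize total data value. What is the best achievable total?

121

Taking humidity probe + multispectral imager: 364 g used, 121 in data value.
Nothing else within 378 g beats 121.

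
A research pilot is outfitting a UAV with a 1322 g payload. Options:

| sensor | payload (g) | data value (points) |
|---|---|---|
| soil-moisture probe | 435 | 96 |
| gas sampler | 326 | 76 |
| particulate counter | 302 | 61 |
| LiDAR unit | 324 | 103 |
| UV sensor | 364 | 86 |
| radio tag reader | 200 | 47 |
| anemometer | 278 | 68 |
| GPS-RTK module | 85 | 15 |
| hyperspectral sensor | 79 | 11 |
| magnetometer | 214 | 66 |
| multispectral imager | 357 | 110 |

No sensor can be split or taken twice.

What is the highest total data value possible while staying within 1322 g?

370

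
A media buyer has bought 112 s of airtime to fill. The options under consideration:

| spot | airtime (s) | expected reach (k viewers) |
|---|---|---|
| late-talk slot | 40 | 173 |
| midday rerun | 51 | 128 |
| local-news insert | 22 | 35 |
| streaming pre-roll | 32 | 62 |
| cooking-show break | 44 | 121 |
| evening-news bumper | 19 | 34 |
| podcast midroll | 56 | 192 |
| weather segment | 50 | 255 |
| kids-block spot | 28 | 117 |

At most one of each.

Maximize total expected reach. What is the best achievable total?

463

By expected reach per s: weather segment 5.10, late-talk slot 4.33, kids-block spot 4.18 lead.
A density-first pass picks late-talk slot + evening-news bumper + weather segment — 462 at 109 s.
Dropping evening-news bumper frees 19 s; slotting in local-news insert (22 s) lifts the total to 463 at 112 s.
No other feasible combination exceeds 463.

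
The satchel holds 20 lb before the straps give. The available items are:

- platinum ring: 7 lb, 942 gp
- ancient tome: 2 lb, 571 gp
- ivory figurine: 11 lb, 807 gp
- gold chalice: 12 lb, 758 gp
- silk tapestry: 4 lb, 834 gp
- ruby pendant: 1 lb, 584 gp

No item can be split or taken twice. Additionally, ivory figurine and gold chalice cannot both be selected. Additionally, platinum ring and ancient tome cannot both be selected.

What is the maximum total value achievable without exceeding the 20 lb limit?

2796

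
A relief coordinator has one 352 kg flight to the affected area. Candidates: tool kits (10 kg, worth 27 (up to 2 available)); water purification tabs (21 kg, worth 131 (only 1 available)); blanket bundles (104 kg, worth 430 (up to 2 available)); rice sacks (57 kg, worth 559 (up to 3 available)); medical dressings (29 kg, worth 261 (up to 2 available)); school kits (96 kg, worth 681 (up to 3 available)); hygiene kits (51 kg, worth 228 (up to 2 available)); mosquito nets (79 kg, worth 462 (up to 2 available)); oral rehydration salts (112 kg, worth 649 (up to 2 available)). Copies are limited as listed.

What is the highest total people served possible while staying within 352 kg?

3011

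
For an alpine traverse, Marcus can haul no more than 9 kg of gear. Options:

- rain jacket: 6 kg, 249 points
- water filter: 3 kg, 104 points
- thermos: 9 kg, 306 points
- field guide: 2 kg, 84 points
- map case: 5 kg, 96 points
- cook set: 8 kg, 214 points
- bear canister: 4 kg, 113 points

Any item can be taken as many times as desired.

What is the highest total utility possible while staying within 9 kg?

Density check — field guide 42.00, rain jacket 41.50, water filter 34.67 are the best per kg.
A density-first pass picks 4×field guide — 336 at 8 kg.
The 2 kg tied up in field guide is better spent on water filter — total rises to 356 (9 kg).
Nothing else within 9 kg beats 356.

356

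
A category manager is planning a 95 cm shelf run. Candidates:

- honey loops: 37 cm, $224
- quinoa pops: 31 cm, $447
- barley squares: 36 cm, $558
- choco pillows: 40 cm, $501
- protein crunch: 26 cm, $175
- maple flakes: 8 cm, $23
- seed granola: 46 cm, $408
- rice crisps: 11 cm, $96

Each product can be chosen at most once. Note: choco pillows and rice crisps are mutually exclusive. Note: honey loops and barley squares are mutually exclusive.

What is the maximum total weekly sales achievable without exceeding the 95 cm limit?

1180

The ratio heuristic lands on quinoa pops + barley squares + maple flakes + rice crisps (1124) but leaves 9 cm idle.
The 19 cm tied up in maple flakes and rice crisps is better spent on protein crunch — total rises to 1180 (93 cm).
Next best is quinoa pops + barley squares + maple flakes + rice crisps at 1124 (86 cm) — short by 56.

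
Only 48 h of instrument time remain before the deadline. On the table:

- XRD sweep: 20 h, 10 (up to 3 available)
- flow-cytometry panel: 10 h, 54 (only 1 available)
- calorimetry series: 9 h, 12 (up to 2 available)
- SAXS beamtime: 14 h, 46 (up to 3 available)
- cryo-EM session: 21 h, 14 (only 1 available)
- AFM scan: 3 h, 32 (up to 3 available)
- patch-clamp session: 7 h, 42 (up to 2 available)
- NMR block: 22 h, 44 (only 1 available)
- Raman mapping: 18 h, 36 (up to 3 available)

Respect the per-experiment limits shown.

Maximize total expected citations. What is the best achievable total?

280

Density check — AFM scan 10.67, patch-clamp session 6.00, flow-cytometry panel 5.40, SAXS beamtime 3.29 are the best per h.
Taking flow-cytometry panel + SAXS beamtime + 3×AFM scan + 2×patch-clamp session: 47 h used, 280 in expected citations.
Nothing else within 48 h beats 280.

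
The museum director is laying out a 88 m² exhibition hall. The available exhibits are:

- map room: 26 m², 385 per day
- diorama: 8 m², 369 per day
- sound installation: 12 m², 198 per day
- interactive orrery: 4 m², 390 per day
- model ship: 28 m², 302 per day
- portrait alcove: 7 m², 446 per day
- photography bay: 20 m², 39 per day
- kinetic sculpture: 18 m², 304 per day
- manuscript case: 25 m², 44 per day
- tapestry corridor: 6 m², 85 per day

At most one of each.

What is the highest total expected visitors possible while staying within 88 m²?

Map room + diorama + sound installation + interactive orrery + portrait alcove + kinetic sculpture + tapestry corridor uses 81 of the 88 m² and totals 2177.
The closest alternative, diorama + sound installation + interactive orrery + model ship + portrait alcove + kinetic sculpture + tapestry corridor, reaches only 2094.

2177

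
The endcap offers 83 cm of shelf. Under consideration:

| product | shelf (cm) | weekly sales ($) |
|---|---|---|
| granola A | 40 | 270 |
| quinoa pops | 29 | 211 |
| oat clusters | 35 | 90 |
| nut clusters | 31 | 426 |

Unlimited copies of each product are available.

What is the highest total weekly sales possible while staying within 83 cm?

Best packing: 2×nut clusters — 62 cm, 852 total.
The spare 21 cm is too small for any remaining product, and no exchange beats 852.

852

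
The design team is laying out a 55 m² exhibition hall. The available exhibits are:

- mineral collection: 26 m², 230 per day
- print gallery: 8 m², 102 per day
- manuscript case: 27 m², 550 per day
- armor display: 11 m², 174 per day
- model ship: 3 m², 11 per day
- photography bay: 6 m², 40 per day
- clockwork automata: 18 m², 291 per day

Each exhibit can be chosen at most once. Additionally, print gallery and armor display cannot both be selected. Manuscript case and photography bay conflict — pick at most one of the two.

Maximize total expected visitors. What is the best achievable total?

943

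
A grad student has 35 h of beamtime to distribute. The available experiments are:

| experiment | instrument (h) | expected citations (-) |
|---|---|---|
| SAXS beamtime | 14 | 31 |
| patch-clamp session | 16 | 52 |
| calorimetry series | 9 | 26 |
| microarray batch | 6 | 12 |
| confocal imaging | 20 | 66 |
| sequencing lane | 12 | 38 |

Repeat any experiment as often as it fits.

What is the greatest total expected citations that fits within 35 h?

Best packing: 2×patch-clamp session — 32 h, 104 total.
No other feasible combination exceeds 104.

104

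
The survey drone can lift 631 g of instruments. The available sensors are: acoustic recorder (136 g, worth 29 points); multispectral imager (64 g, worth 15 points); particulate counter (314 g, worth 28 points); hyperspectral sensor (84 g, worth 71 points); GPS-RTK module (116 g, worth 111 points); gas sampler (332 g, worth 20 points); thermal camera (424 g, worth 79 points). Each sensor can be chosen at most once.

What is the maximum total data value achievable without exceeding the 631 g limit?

The ratio heuristic lands on acoustic recorder + multispectral imager + hyperspectral sensor + GPS-RTK module (226) but leaves 231 g idle.
Replace acoustic recorder and multispectral imager with thermal camera: the trade gains 35 net, giving 261 at 624 g.
Every other selection either busts 631 g or fails to beat 261.

261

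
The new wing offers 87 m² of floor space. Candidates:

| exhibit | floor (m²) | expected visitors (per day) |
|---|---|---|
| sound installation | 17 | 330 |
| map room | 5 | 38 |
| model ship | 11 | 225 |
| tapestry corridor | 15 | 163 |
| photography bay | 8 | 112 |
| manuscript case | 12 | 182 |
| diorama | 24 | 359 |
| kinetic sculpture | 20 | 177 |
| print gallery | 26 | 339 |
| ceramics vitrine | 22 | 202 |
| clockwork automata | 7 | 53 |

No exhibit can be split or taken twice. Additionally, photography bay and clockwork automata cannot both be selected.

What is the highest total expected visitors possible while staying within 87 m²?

Taking sound installation + model ship + tapestry corridor + photography bay + manuscript case + diorama: 87 m² used, 1371 in expected visitors.

1371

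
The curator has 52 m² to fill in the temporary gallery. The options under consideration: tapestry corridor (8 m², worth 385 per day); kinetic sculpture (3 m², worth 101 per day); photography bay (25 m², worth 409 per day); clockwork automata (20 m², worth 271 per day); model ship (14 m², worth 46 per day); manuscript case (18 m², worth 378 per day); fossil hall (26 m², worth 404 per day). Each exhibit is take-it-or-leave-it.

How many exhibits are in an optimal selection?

3

Best achievable expected visitors is 1172.
For example tapestry corridor + photography bay + manuscript case achieves it, using 51 m².
Every optimal selection uses 3 exhibits.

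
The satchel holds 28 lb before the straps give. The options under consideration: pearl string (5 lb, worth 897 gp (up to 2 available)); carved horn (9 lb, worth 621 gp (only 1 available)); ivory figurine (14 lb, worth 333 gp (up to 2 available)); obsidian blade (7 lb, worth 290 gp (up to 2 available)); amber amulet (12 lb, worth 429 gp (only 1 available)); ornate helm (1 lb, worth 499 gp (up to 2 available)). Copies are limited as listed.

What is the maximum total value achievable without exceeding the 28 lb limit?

The ratio ordering already packs tightly: 2×pearl string + carved horn + obsidian blade + 2×ornate helm, 28 lb, 3703.
No other feasible combination exceeds 3703.

3703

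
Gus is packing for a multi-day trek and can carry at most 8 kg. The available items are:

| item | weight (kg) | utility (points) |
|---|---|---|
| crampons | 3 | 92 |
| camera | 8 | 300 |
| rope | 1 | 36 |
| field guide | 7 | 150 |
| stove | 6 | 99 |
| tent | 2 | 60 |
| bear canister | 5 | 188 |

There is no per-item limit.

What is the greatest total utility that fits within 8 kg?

300

Density check — bear canister 37.60, camera 37.50, rope 36.00, crampons 30.67 are the best per kg.
Greedy by ratio would take 3×rope + bear canister: 8 kg used, total 296.
Replace 3×rope and bear canister with camera: the trade gains 4 net, giving 300 at 8 kg.
That's the maximum — no swap from here does better than 300.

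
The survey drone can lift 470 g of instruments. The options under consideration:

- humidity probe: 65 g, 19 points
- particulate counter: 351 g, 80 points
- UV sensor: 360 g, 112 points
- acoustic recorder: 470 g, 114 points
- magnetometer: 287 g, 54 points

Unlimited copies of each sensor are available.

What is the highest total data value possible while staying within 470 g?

Taking the top-ratio sensors first gives humidity probe + UV sensor for 131 (425 g).
Replace UV sensor with 6×humidity probe: the trade gains 2 net, giving 133 at 455 g.

133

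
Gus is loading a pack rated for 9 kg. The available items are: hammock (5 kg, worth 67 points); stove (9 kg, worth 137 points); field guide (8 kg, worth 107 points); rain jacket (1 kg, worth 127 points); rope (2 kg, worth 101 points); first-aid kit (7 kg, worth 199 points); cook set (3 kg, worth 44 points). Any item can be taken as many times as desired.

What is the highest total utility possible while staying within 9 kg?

1143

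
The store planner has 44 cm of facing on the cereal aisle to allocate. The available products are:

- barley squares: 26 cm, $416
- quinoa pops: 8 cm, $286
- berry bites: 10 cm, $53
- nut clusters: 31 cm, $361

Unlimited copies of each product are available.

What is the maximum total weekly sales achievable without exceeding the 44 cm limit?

By weekly sales per cm: quinoa pops 35.75, barley squares 16.00, nut clusters 11.65 lead.
The ratio ordering already packs tightly: 5×quinoa pops, 40 cm, 1430.
That's the maximum — no swap from here does better than 1430.

1430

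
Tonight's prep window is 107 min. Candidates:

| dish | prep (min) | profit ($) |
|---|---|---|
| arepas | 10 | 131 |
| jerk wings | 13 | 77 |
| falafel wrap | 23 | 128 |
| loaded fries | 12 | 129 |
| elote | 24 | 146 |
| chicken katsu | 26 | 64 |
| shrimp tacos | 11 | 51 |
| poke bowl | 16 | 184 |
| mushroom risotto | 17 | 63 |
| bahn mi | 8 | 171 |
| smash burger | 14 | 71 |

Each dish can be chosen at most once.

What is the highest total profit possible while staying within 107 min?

966

Best packing: arepas + jerk wings + falafel wrap + loaded fries + elote + poke bowl + bahn mi — 106 min, 966 total.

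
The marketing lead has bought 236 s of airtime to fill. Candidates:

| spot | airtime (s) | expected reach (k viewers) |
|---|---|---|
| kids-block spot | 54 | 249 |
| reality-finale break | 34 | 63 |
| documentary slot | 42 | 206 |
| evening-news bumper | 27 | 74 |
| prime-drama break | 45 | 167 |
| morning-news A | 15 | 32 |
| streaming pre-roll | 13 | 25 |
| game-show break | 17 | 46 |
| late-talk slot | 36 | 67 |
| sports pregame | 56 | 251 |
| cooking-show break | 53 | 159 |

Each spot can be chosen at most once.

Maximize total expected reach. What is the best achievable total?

951

Ranking by ratio (expected reach/s): documentary slot 4.90, kids-block spot 4.61, sports pregame 4.48, prime-drama break 3.71.
A density-first pass picks kids-block spot + documentary slot + evening-news bumper + prime-drama break + sports pregame — 947 at 224 s.
The 27 s tied up in evening-news bumper is better spent on morning-news A + game-show break — total rises to 951 (229 s).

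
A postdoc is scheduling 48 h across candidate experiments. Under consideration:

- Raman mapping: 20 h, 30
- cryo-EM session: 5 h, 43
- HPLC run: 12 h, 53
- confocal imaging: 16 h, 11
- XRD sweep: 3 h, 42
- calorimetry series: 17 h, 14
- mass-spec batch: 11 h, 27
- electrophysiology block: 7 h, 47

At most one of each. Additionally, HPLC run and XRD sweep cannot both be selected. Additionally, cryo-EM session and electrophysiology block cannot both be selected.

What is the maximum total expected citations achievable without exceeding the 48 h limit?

153

Taking Raman mapping + cryo-EM session + HPLC run + mass-spec batch: 48 h used, 153 in expected citations.
An exhaustive check of the 256 subsets confirms 153.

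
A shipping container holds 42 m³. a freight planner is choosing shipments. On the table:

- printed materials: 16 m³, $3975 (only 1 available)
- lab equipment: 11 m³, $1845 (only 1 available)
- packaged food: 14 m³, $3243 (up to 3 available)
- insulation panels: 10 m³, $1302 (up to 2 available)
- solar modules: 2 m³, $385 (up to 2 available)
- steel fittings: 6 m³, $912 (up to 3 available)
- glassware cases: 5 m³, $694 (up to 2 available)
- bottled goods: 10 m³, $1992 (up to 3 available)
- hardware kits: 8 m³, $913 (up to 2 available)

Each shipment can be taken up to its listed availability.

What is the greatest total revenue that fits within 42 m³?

Greedy by ratio would take printed materials + packaged food + solar modules + bottled goods: 42 m³ used, total 9595.
Dropping printed materials and solar modules and bottled goods frees 28 m³; slotting in 2×packaged food (28 m³) lifts the total to 9729 at 42 m³.
No other feasible combination exceeds 9729.

9729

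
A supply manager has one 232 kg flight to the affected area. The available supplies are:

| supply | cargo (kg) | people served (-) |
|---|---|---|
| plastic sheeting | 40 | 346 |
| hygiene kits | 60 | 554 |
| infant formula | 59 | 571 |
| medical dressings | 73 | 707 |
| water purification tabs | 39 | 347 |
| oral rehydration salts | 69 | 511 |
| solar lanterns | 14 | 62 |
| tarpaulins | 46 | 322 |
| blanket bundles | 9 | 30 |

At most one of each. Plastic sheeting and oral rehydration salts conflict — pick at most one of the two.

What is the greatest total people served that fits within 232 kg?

2179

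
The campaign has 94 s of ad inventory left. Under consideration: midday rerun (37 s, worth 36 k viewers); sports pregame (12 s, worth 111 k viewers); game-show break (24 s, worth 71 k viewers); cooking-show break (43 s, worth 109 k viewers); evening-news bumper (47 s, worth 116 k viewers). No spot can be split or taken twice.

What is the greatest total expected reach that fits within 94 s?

298

A density-first pass picks sports pregame + game-show break + cooking-show break — 291 at 79 s.
The 43 s tied up in cooking-show break is better spent on evening-news bumper — total rises to 298 (83 s).
The spare 11 s is too small for any remaining spot, and no exchange beats 298.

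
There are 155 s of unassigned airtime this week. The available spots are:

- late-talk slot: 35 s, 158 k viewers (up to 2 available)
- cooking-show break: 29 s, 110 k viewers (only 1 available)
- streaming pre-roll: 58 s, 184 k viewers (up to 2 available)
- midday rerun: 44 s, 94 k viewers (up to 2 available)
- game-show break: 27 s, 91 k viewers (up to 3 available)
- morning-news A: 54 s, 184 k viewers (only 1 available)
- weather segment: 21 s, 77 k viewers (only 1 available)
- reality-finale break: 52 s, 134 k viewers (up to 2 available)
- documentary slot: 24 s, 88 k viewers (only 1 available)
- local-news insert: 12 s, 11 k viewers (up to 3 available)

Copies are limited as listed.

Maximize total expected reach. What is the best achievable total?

610

By expected reach per s: late-talk slot 4.51, cooking-show break 3.79, weather segment 3.67, documentary slot 3.67 lead.
Filling by ratio: 2×late-talk slot + cooking-show break + weather segment + documentary slot for 591, with 11 s left unused.
Replace weather segment and documentary slot with morning-news A: the trade gains 19 net, giving 610 at 153 s.
Every other selection either busts 155 s or exceeds an availability limit or fails to beat 610.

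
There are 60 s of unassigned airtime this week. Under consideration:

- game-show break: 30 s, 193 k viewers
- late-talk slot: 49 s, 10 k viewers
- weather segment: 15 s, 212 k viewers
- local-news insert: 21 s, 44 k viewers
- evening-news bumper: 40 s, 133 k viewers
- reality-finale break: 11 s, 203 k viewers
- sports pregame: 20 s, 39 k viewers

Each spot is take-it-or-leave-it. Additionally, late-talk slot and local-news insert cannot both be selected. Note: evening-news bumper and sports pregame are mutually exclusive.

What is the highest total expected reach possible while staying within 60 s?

608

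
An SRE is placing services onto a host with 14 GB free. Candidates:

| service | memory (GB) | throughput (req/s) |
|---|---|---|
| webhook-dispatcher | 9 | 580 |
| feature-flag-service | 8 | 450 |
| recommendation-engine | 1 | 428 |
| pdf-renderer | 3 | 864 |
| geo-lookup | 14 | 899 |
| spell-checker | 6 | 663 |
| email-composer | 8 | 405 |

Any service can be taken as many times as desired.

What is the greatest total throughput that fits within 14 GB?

By throughput per GB: recommendation-engine 428.00, pdf-renderer 288.00, spell-checker 110.50, webhook-dispatcher 64.44 lead.
Taking 14×recommendation-engine: 14 GB used, 5992 in throughput.

5992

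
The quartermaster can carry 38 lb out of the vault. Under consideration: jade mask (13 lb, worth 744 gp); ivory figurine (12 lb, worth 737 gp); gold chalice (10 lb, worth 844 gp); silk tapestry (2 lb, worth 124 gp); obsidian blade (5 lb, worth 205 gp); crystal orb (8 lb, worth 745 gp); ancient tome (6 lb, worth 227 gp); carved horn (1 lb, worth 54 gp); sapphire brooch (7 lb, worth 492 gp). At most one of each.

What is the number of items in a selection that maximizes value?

The maximum value within 38 lb is 2872.
One optimal bundle: ivory figurine + gold chalice + crystal orb + carved horn + sapphire brooch (38 lb).
All optima have 5 items.

5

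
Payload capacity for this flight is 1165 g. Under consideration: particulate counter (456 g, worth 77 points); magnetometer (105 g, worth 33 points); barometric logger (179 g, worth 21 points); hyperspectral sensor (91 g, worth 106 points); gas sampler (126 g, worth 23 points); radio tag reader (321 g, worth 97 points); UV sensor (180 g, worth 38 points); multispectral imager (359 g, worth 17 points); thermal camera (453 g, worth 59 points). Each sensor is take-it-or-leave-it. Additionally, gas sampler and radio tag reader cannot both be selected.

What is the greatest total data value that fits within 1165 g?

351

Best packing: particulate counter + magnetometer + hyperspectral sensor + radio tag reader + UV sensor — 1153 g, 351 total.
The spare 12 g is too small for any remaining sensor, and no feasible exchange beats 351.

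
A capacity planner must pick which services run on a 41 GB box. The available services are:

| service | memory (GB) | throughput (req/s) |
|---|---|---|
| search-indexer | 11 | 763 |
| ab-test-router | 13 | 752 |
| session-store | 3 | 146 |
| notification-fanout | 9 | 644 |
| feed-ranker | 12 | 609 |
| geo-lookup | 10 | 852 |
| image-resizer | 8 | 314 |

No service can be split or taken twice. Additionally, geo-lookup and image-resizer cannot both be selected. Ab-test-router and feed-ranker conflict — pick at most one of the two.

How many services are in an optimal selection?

4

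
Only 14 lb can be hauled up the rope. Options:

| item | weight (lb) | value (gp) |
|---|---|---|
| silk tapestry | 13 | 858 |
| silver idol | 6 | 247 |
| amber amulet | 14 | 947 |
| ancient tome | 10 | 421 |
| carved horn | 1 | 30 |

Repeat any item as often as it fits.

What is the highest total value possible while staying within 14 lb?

947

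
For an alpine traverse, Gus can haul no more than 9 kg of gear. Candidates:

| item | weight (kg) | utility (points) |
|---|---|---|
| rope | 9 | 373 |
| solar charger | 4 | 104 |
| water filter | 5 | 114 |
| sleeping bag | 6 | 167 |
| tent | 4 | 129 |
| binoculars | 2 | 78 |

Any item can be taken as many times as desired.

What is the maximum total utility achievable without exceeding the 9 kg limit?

373

Rope uses 9 of the 9 kg and totals 373.
No other feasible combination exceeds 373.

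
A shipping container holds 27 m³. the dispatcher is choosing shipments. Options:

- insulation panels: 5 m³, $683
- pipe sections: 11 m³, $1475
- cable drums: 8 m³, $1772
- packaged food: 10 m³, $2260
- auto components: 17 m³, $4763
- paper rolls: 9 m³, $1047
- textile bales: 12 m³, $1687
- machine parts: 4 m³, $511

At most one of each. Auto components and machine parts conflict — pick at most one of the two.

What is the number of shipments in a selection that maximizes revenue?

Best achievable revenue is 7023.
packaged food + auto components hits 7023 at 27 m³.
Every optimal selection uses 2 shipments.

2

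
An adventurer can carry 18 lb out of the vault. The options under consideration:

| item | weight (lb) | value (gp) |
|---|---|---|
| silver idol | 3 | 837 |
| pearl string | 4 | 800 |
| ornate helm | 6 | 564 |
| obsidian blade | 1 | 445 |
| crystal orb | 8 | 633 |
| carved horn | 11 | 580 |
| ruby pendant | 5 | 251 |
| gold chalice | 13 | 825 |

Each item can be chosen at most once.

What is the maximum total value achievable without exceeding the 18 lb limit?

2715

Filling by ratio: silver idol + pearl string + ornate helm + obsidian blade for 2646, with 4 lb left unused.
Dropping ornate helm frees 6 lb; slotting in crystal orb (8 lb) lifts the total to 2715 at 16 lb.
The closest alternative, silver idol + pearl string + ornate helm + obsidian blade, reaches only 2646.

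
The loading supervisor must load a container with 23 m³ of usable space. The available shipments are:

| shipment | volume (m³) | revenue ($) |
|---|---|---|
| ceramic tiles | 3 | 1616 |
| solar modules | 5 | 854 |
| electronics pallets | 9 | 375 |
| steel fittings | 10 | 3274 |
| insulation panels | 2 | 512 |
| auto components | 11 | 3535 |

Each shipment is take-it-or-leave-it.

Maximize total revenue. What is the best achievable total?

7321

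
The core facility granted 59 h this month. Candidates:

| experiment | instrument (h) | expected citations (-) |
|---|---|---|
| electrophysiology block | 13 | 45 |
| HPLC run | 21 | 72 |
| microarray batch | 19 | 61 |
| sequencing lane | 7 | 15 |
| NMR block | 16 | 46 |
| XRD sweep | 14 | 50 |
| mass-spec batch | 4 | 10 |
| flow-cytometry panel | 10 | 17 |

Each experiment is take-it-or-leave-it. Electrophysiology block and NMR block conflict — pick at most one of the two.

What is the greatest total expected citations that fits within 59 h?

Density check — XRD sweep 3.57, electrophysiology block 3.46, HPLC run 3.43, microarray batch 3.21 are the best per h.
Greedy by ratio would take electrophysiology block + HPLC run + sequencing lane + XRD sweep + mass-spec batch: 59 h used, total 192.
Replace electrophysiology block and sequencing lane with microarray batch: the trade gains 1 net, giving 193 at 58 h.

193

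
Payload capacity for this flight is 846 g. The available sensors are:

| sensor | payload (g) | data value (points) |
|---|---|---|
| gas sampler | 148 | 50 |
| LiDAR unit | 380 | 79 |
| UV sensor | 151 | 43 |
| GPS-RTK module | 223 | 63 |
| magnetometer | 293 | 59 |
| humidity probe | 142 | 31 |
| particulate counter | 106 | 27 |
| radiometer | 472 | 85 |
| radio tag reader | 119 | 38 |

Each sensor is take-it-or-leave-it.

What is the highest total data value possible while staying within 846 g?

Ranking by ratio (data value/g): gas sampler 0.34, radio tag reader 0.32, UV sensor 0.28.
Filling by ratio: gas sampler + UV sensor + GPS-RTK module + particulate counter + radio tag reader for 221, with 99 g left unused.
The 106 g tied up in particulate counter is better spent on humidity probe — total rises to 225 (783 g).
Nothing else within 846 g beats 225.

225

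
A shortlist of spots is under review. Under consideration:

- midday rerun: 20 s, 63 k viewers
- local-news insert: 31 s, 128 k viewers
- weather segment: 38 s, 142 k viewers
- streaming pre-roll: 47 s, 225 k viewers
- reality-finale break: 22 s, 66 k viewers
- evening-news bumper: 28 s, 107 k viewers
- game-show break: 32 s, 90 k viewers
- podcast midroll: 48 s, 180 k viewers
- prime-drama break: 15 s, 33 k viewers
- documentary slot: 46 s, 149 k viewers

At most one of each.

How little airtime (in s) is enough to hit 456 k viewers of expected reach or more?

Need the lightest bundle worth ≥ 456.
local-news insert + streaming pre-roll + evening-news bumper reaches 460 using 106 s.
No combination under 106 s hits 456.

106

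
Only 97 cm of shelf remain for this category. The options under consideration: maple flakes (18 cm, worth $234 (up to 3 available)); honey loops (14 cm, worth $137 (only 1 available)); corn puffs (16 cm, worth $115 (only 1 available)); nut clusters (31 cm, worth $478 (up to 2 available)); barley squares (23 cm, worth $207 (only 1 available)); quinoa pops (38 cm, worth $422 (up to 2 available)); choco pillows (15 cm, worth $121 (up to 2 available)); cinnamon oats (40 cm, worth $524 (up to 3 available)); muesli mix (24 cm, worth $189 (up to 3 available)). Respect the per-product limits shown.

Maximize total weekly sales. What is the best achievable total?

1327

Taking maple flakes + honey loops + 2×nut clusters: 94 cm used, 1327 in weekly sales.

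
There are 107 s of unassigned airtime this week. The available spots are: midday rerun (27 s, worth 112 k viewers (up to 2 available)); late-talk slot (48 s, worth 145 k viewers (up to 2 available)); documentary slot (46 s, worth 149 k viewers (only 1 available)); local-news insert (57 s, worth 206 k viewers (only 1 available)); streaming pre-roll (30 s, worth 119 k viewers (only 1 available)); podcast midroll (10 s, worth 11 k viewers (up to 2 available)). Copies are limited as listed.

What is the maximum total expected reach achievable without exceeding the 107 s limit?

380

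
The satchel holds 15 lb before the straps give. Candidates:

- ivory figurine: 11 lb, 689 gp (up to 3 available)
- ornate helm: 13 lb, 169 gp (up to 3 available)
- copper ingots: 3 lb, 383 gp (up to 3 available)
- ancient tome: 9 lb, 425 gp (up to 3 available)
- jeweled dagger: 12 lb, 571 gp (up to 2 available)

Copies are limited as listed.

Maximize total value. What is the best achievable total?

1191

By value per lb: copper ingots 127.67, ivory figurine 62.64, jeweled dagger 47.58 lead.
Filling by ratio: 3×copper ingots for 1149, with 6 lb left unused.
Dropping copper ingots frees 3 lb; slotting in ancient tome (9 lb) lifts the total to 1191 at 15 lb.
No other feasible combination exceeds 1191.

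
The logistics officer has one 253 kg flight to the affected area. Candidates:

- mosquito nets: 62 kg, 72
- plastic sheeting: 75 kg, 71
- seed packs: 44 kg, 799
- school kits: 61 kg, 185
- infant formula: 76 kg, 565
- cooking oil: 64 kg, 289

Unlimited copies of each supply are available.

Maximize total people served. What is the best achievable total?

3995

Density check — seed packs 18.16, infant formula 7.43, cooking oil 4.52 are the best per kg.
Taking 5×seed packs: 220 kg used, 3995 in people served.
The spare 33 kg is too small for any remaining supply, and no exchange beats 3995.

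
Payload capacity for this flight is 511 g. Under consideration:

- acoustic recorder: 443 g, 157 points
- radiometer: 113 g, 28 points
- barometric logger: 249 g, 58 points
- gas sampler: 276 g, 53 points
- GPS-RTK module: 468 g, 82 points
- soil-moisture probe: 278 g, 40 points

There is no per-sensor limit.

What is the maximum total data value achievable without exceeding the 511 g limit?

Acoustic recorder uses 443 of the 511 g and totals 157.
The spare 68 g is too small for any remaining sensor, and no exchange beats 157.

157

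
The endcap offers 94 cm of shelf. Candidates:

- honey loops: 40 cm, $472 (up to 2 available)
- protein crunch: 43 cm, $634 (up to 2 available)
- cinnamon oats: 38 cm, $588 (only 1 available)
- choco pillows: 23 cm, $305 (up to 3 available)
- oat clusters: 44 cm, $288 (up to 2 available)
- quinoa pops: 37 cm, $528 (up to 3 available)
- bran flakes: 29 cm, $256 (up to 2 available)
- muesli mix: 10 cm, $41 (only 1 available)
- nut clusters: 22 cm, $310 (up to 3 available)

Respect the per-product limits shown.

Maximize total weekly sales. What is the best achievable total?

The ratio heuristic lands on protein crunch + cinnamon oats + muesli mix (1263) but leaves 3 cm idle.
Dropping cinnamon oats and muesli mix frees 48 cm; slotting in protein crunch (43 cm) lifts the total to 1268 at 86 cm.
That's the maximum — no swap from here does better than 1268.

1268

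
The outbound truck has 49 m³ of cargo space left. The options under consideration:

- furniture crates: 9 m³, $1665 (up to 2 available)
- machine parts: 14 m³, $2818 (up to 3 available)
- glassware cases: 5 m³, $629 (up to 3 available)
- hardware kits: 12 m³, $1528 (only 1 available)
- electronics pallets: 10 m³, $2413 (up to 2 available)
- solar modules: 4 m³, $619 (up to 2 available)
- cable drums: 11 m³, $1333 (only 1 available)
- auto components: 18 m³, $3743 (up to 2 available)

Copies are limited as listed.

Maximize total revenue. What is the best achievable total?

10462

Greedy by ratio would take furniture crates + 2×electronics pallets + auto components: 47 m³ used, total 10234.
The 27 m³ tied up in furniture crates and auto components is better spent on 2×machine parts — total rises to 10462 (48 m³).
Every other selection either busts 49 m³ or exceeds an availability limit or fails to beat 10462.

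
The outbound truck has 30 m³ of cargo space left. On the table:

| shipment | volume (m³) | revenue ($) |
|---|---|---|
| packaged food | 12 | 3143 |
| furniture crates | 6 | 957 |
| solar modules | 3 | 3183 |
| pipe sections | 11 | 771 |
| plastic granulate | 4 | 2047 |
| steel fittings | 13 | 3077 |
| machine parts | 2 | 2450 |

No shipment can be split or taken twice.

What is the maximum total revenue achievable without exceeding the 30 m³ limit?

11853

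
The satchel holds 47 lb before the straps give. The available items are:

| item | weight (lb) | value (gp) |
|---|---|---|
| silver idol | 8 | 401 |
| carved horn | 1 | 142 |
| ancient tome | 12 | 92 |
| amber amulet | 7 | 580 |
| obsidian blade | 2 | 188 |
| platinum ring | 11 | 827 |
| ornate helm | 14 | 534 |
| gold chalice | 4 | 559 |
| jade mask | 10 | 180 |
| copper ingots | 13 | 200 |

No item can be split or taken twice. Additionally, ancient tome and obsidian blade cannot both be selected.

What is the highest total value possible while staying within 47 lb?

Best packing: silver idol + carved horn + amber amulet + obsidian blade + platinum ring + ornate helm + gold chalice — 47 lb, 3231 total.
Every other selection either busts 47 lb or breaks a pairing rule or fails to beat 3231.

3231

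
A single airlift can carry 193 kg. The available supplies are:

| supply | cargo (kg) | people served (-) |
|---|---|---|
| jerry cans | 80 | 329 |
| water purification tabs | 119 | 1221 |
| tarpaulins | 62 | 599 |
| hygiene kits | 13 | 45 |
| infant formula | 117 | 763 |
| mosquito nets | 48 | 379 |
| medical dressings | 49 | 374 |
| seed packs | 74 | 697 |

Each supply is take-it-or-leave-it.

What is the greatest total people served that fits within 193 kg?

1918

By people served per kg: water purification tabs 10.26, tarpaulins 9.66, seed packs 9.42 lead.
The ratio heuristic lands on water purification tabs + tarpaulins (1820) but leaves 12 kg idle.
Replace tarpaulins with seed packs: the trade gains 98 net, giving 1918 at 193 kg.
Every other selection either busts 193 kg or fails to beat 1918.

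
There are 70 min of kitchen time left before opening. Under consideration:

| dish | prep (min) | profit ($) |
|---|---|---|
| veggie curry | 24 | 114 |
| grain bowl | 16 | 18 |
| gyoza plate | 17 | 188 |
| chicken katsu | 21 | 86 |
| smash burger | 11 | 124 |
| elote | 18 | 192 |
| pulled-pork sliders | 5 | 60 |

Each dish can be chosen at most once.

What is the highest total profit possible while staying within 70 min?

A density-first pass picks grain bowl + gyoza plate + smash burger + elote + pulled-pork sliders — 582 at 67 min.
Replace grain bowl and pulled-pork sliders with veggie curry: the trade gains 36 net, giving 618 at 70 min.

618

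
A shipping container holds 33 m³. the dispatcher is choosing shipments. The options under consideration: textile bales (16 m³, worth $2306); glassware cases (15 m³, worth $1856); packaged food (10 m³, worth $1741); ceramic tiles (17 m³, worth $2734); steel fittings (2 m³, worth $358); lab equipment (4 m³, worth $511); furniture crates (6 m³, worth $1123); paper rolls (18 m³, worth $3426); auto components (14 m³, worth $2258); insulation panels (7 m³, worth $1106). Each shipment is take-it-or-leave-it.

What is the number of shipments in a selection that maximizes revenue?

4

Best achievable revenue is 6013.
One optimal bundle: steel fittings + furniture crates + paper rolls + insulation panels (33 m³).
Any selection reaching 6013 contains exactly 4 shipments.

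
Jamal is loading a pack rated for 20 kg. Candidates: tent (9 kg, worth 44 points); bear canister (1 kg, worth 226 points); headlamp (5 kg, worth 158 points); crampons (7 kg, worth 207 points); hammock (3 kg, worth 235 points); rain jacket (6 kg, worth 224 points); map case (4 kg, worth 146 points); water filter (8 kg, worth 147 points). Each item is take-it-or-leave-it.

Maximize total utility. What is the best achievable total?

Bear canister + headlamp + hammock + rain jacket + map case uses 19 of the 20 kg and totals 989.
Runner-up bear canister + headlamp + crampons + hammock + map case tops out at 972.

989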